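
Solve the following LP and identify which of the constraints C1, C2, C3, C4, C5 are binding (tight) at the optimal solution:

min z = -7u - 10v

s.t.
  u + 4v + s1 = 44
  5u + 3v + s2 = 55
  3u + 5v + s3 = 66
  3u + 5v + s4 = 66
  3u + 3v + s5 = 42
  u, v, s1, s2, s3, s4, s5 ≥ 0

At u = 4, v = 10, compute slack b - a·x for each constraint:
  C1: 44 − 44 = 0  (binding)
  C2: 55 − 50 = 5  (slack)
  C3: 66 − 62 = 4  (slack)
  C4: 66 − 62 = 4  (slack)
  C5: 42 − 42 = 0  (binding)

Optimal: u = 4, v = 10
Binding: C1, C5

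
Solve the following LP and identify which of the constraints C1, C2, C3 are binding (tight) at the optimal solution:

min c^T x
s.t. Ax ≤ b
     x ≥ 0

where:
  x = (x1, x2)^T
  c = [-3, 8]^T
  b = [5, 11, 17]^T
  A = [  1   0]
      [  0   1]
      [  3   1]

At x1 = 5, x2 = 0, compute slack b - a·x for each constraint:
  C1: 5 − 5 = 0  (binding)
  C2: 11 − 0 = 11  (slack)
  C3: 17 − 15 = 2  (slack)

Optimal: x1 = 5, x2 = 0
Binding: C1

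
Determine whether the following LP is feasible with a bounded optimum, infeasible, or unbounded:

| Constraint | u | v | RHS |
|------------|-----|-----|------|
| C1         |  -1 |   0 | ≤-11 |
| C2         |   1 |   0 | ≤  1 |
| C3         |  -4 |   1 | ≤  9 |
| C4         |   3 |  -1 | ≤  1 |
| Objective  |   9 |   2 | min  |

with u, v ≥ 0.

Infeasible (no feasible solution exists)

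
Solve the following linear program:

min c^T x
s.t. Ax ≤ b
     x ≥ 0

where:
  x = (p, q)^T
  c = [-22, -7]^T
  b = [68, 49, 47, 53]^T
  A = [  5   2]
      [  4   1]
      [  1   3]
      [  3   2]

Evaluate the objective at each vertex of the feasible region:
  z(0, 0) = 0
  z(12.25, 0) = -269.5
  z(10, 9) = -283  ←
  z(8.462, 12.85) = -276.1
  z(0, 15.67) = -109.7
The minimum is at p = 10, q = 9.

p = 10, q = 9, z = -283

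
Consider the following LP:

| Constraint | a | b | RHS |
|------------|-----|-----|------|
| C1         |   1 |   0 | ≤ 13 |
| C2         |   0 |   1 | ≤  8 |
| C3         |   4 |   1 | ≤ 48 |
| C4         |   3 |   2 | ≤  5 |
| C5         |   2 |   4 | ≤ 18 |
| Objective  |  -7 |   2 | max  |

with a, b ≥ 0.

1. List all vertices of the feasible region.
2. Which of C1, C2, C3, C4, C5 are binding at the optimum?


1. (0, 0), (1.667, 0), (0, 2.5)
2. C4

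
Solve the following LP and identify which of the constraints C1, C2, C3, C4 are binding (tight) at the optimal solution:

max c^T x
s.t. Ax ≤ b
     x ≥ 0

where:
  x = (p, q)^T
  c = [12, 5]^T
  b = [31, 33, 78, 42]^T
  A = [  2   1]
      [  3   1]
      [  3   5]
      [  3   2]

At p = 8, q = 9, compute slack b - a·x for each constraint:
  C1: 31 − 25 = 6  (slack)
  C2: 33 − 33 = 0  (binding)
  C3: 78 − 69 = 9  (slack)
  C4: 42 − 42 = 0  (binding)

Optimal: p = 8, q = 9
Binding: C2, C4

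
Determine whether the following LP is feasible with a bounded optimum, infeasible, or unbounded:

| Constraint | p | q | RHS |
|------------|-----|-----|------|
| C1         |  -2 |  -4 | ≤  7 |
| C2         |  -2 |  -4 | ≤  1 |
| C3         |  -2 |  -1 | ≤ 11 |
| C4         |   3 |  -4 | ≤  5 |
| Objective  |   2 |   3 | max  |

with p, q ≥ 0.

Unbounded (objective can increase without bound)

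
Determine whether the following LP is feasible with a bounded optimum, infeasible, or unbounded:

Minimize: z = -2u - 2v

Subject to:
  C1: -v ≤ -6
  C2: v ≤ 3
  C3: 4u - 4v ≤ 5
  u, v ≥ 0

Infeasible (no feasible solution exists)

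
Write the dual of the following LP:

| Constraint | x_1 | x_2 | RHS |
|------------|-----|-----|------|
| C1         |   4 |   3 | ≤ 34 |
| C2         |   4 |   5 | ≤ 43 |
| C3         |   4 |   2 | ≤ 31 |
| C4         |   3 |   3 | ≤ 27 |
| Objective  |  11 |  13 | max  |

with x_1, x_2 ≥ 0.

Primal max cᵀx s.t. Ax ≤ b, x ≥ 0  →  Dual min bᵀy s.t. Aᵀy ≥ c, y ≥ 0.

Minimize: z = 34y1 + 43y2 + 31y3 + 27y4

Subject to:
  4y1 + 4y2 + 4y3 + 3y4 ≥ 11
  3y1 + 5y2 + 2y3 + 3y4 ≥ 13
  y1, y2, y3, y4 ≥ 0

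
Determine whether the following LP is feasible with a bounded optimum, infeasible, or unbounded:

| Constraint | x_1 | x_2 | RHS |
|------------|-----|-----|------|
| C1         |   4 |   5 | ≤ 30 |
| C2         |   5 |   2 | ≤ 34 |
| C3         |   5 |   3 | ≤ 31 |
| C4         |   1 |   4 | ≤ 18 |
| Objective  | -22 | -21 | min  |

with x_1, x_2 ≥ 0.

Feasible with a bounded optimal solution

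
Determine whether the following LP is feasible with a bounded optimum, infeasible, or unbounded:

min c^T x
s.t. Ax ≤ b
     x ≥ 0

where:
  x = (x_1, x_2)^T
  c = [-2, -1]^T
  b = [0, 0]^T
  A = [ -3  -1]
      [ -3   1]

Unbounded (objective can decrease without bound)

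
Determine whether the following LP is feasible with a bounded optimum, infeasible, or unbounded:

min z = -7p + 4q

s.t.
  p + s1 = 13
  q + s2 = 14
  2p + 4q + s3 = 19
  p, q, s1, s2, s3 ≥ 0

Feasible with a bounded optimal solution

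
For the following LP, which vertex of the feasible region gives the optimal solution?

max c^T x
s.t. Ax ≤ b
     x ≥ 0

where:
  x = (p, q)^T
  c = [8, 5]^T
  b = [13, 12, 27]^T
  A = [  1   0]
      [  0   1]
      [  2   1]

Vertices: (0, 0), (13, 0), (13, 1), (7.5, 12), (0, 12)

Evaluate the objective at each vertex of the feasible region:
  z(0, 0) = 0
  z(13, 0) = 104
  z(13, 1) = 109
  z(7.5, 12) = 120  ←
  z(0, 12) = 60
The maximum is at p = 7.5, q = 12.

(7.5, 12)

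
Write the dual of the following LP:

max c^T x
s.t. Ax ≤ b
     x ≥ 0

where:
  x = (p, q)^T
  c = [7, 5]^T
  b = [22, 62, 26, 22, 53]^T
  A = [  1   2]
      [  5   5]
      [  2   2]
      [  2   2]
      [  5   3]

Primal max cᵀx s.t. Ax ≤ b, x ≥ 0  →  Dual min bᵀy s.t. Aᵀy ≥ c, y ≥ 0.

Minimize: z = 22y1 + 62y2 + 26y3 + 22y4 + 53y5

Subject to:
  y1 + 5y2 + 2y3 + 2y4 + 5y5 ≥ 7
  2y1 + 5y2 + 2y3 + 2y4 + 3y5 ≥ 5
  y1, y2, y3, y4, y5 ≥ 0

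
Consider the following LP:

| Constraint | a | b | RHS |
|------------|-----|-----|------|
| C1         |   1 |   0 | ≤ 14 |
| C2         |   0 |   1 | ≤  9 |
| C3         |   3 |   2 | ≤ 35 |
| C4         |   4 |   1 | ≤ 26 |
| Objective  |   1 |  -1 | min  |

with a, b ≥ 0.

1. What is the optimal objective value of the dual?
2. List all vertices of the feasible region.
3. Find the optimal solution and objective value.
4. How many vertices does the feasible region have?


1. -9
2. (0, 0), (6.5, 0), (4.25, 9), (0, 9)
3. a = 0, b = 9, z = -9
4. 4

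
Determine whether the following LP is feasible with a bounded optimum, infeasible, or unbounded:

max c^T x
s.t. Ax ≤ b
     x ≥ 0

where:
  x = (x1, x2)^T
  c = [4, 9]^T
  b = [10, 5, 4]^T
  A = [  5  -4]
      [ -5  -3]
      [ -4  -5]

Unbounded (objective can increase without bound)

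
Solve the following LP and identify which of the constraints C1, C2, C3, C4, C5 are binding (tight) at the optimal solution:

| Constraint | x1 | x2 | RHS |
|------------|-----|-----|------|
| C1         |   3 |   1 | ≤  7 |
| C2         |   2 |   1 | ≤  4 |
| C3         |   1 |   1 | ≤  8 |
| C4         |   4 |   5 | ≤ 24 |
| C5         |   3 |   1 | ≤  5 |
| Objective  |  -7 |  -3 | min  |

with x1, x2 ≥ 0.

At x1 = 1, x2 = 2, compute slack b - a·x for each constraint:
  C1: 7 − 5 = 2  (slack)
  C2: 4 − 4 = 0  (binding)
  C3: 8 − 3 = 5  (slack)
  C4: 24 − 14 = 10  (slack)
  C5: 5 − 5 = 0  (binding)

Optimal: x1 = 1, x2 = 2
Binding: C2, C5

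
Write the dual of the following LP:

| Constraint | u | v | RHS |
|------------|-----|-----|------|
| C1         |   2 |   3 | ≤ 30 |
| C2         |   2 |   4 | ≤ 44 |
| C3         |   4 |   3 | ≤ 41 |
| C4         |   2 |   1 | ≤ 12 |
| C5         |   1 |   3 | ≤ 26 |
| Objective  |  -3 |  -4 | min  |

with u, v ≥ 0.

Primal min cᵀx s.t. Ax ≤ b, x ≥ 0  →  Dual max −bᵀy s.t. Aᵀy ≥ −c, y ≥ 0.

Maximize: z = -30y1 - 44y2 - 41y3 - 12y4 - 26y5

Subject to:
  2y1 + 2y2 + 4y3 + 2y4 + y5 ≥ 3
  3y1 + 4y2 + 3y3 + y4 + 3y5 ≥ 4
  y1, y2, y3, y4, y5 ≥ 0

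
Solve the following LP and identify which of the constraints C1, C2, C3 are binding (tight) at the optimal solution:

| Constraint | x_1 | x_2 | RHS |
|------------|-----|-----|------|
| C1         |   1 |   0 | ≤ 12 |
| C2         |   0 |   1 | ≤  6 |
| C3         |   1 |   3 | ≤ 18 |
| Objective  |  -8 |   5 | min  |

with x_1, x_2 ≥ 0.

At x_1 = 12, x_2 = 0, compute slack b - a·x for each constraint:
  C1: 12 − 12 = 0  (binding)
  C2: 6 − 0 = 6  (slack)
  C3: 18 − 12 = 6  (slack)

Optimal: x_1 = 12, x_2 = 0
Binding: C1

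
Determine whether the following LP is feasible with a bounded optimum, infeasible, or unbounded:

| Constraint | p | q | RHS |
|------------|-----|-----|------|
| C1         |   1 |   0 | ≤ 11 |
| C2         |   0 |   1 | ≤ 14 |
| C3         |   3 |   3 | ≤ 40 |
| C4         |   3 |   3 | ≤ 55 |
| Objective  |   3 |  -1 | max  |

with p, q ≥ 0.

Feasible with a bounded optimal solution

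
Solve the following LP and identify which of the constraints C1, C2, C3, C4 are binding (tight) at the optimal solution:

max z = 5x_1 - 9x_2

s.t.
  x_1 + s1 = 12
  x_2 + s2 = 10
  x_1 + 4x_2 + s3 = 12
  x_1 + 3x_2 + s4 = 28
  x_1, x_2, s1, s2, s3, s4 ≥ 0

At x_1 = 12, x_2 = 0, compute slack b - a·x for each constraint:
  C1: 12 − 12 = 0  (binding)
  C2: 10 − 0 = 10  (slack)
  C3: 12 − 12 = 0  (binding)
  C4: 28 − 12 = 16  (slack)

Optimal: x_1 = 12, x_2 = 0
Binding: C1, C3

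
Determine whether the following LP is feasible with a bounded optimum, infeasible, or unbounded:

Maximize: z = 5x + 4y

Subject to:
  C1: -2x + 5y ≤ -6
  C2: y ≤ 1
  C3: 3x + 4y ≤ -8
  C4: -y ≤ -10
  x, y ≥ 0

Infeasible (no feasible solution exists)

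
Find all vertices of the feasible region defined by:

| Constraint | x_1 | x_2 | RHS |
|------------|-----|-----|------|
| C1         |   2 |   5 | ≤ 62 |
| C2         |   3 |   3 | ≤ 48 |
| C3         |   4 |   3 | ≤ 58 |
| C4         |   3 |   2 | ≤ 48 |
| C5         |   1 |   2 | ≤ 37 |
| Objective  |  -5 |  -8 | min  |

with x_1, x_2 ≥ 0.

(0, 0), (14.5, 0), (10, 6), (6, 10), (0, 12.4)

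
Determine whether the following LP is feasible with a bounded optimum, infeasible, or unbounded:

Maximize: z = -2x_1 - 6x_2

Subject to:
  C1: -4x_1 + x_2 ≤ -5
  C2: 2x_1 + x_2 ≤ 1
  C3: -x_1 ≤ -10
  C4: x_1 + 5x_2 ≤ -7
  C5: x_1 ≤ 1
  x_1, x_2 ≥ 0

Infeasible (no feasible solution exists)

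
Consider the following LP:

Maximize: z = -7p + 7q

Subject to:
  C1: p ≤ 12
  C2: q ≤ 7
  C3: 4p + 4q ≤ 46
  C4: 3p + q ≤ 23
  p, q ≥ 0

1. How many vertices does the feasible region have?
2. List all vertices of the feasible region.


1. 5
2. (0, 0), (7.667, 0), (5.75, 5.75), (4.5, 7), (0, 7)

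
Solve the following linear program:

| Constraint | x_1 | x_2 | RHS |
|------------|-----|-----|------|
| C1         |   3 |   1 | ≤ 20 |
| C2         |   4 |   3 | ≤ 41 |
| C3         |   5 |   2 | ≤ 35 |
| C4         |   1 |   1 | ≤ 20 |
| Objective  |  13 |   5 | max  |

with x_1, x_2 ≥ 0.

Evaluate the objective at each vertex of the feasible region:
  z(0, 0) = 0
  z(6.667, 0) = 86.67
  z(5, 5) = 90  ←
  z(3.286, 9.286) = 89.14
  z(0, 13.67) = 68.33
The maximum is at x_1 = 5, x_2 = 5.

x_1 = 5, x_2 = 5, z = 90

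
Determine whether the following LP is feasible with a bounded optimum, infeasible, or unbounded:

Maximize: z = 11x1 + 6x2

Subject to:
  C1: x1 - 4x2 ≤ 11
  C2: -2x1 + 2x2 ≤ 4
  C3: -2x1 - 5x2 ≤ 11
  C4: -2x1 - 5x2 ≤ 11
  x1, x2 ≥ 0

Unbounded (objective can increase without bound)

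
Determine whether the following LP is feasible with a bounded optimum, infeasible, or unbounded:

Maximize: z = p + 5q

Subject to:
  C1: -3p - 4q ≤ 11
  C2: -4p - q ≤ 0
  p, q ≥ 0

Unbounded (objective can increase without bound)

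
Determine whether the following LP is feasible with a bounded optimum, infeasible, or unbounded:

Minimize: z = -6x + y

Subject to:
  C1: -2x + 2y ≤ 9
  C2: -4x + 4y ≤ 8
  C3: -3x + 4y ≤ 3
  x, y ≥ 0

Unbounded (objective can decrease without bound)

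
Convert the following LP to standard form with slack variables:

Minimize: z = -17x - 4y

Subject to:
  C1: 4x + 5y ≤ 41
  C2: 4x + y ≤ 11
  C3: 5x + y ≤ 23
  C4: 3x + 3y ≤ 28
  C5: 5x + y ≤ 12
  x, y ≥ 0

min z = -17x - 4y

s.t.
  4x + 5y + s1 = 41
  4x + y + s2 = 11
  5x + y + s3 = 23
  3x + 3y + s4 = 28
  5x + y + s5 = 12
  x, y, s1, s2, s3, s4, s5 ≥ 0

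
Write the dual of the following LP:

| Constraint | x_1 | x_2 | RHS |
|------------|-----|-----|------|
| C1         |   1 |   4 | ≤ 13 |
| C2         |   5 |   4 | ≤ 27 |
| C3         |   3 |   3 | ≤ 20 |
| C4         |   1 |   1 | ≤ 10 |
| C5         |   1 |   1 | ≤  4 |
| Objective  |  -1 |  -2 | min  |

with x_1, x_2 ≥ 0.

Primal min cᵀx s.t. Ax ≤ b, x ≥ 0  →  Dual max −bᵀy s.t. Aᵀy ≥ −c, y ≥ 0.

Maximize: z = -13y1 - 27y2 - 20y3 - 10y4 - 4y5

Subject to:
  y1 + 5y2 + 3y3 + y4 + y5 ≥ 1
  4y1 + 4y2 + 3y3 + y4 + y5 ≥ 2
  y1, y2, y3, y4, y5 ≥ 0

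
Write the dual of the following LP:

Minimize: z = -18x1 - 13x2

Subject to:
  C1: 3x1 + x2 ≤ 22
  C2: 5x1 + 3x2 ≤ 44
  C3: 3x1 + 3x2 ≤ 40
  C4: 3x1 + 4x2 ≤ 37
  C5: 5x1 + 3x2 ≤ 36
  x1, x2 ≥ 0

Primal min cᵀx s.t. Ax ≤ b, x ≥ 0  →  Dual max −bᵀy s.t. Aᵀy ≥ −c, y ≥ 0.

Maximize: z = -22y1 - 44y2 - 40y3 - 37y4 - 36y5

Subject to:
  3y1 + 5y2 + 3y3 + 3y4 + 5y5 ≥ 18
  y1 + 3y2 + 3y3 + 4y4 + 3y5 ≥ 13
  y1, y2, y3, y4, y5 ≥ 0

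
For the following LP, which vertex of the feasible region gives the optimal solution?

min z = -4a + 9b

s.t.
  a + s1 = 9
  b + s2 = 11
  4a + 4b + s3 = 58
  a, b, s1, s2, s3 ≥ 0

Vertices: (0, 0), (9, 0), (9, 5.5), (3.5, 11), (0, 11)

Evaluate the objective at each vertex of the feasible region:
  z(0, 0) = 0
  z(9, 0) = -36  ←
  z(9, 5.5) = 13.5
  z(3.5, 11) = 85
  z(0, 11) = 99
The minimum is at a = 9, b = 0.

(9, 0)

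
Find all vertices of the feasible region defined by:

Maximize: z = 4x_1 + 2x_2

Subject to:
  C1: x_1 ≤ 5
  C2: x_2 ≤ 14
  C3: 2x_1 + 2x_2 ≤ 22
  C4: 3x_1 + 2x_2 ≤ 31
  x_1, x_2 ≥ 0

(0, 0), (5, 0), (5, 6), (0, 11)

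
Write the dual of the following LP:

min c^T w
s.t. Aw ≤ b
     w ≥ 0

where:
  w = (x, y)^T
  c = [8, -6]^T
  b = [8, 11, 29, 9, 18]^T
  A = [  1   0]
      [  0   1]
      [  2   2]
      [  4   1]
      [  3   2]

Primal min cᵀx s.t. Ax ≤ b, x ≥ 0  →  Dual max −bᵀy s.t. Aᵀy ≥ −c, y ≥ 0.

Maximize: z = -8y1 - 11y2 - 29y3 - 9y4 - 18y5

Subject to:
  y1 + 2y3 + 4y4 + 3y5 ≥ -8
  y2 + 2y3 + y4 + 2y5 ≥ 6
  y1, y2, y3, y4, y5 ≥ 0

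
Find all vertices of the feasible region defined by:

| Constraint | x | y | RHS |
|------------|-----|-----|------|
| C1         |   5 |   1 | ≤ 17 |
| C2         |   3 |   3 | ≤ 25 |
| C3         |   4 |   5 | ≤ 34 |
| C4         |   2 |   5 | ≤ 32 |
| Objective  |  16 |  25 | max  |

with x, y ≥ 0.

(0, 0), (3.4, 0), (2.429, 4.857), (1, 6), (0, 6.4)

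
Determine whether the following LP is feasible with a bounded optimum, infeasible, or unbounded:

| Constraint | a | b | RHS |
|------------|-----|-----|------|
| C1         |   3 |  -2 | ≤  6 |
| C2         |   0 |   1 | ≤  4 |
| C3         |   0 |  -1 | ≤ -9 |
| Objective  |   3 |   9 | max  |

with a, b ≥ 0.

Infeasible (no feasible solution exists)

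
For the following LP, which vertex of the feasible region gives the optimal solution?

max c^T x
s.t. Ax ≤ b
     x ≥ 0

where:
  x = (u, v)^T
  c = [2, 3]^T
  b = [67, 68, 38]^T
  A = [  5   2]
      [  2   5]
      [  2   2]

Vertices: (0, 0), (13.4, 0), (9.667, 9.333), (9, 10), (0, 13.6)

Evaluate the objective at each vertex of the feasible region:
  z(0, 0) = 0
  z(13.4, 0) = 26.8
  z(9.667, 9.333) = 47.33
  z(9, 10) = 48  ←
  z(0, 13.6) = 40.8
The maximum is at u = 9, v = 10.

(9, 10)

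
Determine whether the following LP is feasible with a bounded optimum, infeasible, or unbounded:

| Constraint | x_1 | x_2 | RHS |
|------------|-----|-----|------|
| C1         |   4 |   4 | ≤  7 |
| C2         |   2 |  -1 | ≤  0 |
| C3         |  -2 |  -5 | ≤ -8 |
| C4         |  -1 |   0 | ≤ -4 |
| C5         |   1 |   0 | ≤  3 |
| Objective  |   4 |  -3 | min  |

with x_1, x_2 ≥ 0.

Infeasible (no feasible solution exists)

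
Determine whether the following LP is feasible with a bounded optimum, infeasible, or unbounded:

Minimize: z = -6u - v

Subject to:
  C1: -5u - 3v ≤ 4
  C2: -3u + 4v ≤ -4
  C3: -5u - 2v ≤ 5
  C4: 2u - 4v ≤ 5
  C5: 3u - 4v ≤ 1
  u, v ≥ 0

Infeasible (no feasible solution exists)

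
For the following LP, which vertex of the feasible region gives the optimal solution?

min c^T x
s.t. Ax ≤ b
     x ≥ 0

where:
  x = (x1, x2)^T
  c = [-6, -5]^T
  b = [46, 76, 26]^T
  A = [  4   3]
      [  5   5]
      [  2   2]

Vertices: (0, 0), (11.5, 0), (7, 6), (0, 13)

Evaluate the objective at each vertex of the feasible region:
  z(0, 0) = 0
  z(11.5, 0) = -69
  z(7, 6) = -72  ←
  z(0, 13) = -65
The minimum is at x1 = 7, x2 = 6.

(7, 6)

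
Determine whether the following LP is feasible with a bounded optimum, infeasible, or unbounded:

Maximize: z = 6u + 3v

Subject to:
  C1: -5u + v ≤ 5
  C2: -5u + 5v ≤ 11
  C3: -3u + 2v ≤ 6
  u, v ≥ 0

Unbounded (objective can increase without bound)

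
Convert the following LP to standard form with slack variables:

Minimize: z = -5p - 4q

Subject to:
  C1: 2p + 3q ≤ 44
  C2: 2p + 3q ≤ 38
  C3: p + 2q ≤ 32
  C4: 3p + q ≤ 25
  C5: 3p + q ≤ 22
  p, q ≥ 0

min z = -5p - 4q

s.t.
  2p + 3q + s1 = 44
  2p + 3q + s2 = 38
  p + 2q + s3 = 32
  3p + q + s4 = 25
  3p + q + s5 = 22
  p, q, s1, s2, s3, s4, s5 ≥ 0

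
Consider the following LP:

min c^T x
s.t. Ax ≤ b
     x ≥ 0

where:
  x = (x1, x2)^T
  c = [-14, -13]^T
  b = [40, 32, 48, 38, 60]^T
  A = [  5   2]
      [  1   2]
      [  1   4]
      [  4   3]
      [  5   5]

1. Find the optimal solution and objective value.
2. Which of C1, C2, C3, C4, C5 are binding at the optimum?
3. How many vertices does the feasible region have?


1. x1 = 2, x2 = 10, z = -158
2. C4, C5
3. 5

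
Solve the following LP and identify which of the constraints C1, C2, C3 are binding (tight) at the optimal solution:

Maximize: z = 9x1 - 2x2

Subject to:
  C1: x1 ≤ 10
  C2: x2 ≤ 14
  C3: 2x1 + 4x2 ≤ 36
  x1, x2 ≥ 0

At x1 = 10, x2 = 0, compute slack b - a·x for each constraint:
  C1: 10 − 10 = 0  (binding)
  C2: 14 − 0 = 14  (slack)
  C3: 36 − 20 = 16  (slack)

Optimal: x1 = 10, x2 = 0
Binding: C1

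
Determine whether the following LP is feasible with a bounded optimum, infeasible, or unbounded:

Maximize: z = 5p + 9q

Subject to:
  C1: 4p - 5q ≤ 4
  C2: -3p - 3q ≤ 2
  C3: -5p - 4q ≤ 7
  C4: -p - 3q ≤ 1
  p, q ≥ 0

Unbounded (objective can increase without bound)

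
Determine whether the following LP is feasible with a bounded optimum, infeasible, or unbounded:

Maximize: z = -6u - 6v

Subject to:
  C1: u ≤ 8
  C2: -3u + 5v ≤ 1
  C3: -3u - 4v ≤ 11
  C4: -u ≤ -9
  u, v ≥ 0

Infeasible (no feasible solution exists)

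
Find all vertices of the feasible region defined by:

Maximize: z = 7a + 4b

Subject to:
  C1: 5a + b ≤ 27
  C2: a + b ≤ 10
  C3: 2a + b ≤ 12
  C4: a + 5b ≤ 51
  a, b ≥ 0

(0, 0), (5.4, 0), (5, 2), (2, 8), (0, 10)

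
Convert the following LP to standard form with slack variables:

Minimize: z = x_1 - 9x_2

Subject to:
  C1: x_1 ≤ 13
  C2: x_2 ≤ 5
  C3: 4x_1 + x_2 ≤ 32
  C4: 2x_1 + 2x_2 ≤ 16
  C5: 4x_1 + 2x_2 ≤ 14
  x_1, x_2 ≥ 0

min z = x_1 - 9x_2

s.t.
  x_1 + s1 = 13
  x_2 + s2 = 5
  4x_1 + x_2 + s3 = 32
  2x_1 + 2x_2 + s4 = 16
  4x_1 + 2x_2 + s5 = 14
  x_1, x_2, s1, s2, s3, s4, s5 ≥ 0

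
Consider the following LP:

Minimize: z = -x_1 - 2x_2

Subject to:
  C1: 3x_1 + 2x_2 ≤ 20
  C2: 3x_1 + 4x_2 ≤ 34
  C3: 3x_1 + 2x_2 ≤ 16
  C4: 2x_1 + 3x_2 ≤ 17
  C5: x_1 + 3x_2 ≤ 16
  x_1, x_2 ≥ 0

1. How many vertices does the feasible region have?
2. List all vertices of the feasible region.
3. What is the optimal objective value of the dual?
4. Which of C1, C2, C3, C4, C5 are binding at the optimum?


1. 5
2. (0, 0), (5.333, 0), (2.8, 3.8), (1, 5), (0, 5.333)
3. -11
4. C4, C5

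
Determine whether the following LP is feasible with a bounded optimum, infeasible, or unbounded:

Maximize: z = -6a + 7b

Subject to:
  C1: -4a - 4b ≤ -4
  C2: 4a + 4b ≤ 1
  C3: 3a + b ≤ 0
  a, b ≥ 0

Infeasible (no feasible solution exists)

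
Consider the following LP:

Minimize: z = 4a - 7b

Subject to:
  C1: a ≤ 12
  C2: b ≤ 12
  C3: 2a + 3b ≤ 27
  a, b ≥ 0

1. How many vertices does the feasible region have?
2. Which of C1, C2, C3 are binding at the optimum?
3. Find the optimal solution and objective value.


1. 4
2. C3
3. a = 0, b = 9, z = -63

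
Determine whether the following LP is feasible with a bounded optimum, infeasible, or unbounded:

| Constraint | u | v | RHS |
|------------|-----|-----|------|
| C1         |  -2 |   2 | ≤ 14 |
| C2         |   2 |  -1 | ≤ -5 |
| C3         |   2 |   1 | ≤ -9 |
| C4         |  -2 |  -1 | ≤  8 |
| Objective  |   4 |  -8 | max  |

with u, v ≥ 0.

Infeasible (no feasible solution exists)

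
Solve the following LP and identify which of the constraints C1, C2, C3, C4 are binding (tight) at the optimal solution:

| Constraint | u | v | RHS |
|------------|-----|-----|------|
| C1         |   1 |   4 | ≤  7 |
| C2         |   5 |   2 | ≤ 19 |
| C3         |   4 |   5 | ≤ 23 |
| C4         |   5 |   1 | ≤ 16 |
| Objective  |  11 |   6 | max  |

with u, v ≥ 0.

At u = 3, v = 1, compute slack b - a·x for each constraint:
  C1: 7 − 7 = 0  (binding)
  C2: 19 − 17 = 2  (slack)
  C3: 23 − 17 = 6  (slack)
  C4: 16 − 16 = 0  (binding)

Optimal: u = 3, v = 1
Binding: C1, C4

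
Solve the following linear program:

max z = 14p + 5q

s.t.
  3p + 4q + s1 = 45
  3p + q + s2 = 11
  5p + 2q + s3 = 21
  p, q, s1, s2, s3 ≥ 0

Evaluate the objective at each vertex of the feasible region:
  z(0, 0) = 0
  z(3.667, 0) = 51.33
  z(1, 8) = 54  ←
  z(0, 10.5) = 52.5
The maximum is at p = 1, q = 8.

p = 1, q = 8, z = 54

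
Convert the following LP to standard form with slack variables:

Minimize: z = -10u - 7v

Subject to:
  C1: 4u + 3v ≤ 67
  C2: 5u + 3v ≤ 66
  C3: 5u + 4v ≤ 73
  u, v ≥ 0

min z = -10u - 7v

s.t.
  4u + 3v + s1 = 67
  5u + 3v + s2 = 66
  5u + 4v + s3 = 73
  u, v, s1, s2, s3 ≥ 0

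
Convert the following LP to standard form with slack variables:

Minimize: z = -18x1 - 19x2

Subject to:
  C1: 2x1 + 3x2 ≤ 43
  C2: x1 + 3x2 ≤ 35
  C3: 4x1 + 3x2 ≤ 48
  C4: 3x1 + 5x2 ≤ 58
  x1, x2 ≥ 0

min z = -18x1 - 19x2

s.t.
  2x1 + 3x2 + s1 = 43
  x1 + 3x2 + s2 = 35
  4x1 + 3x2 + s3 = 48
  3x1 + 5x2 + s4 = 58
  x1, x2, s1, s2, s3, s4 ≥ 0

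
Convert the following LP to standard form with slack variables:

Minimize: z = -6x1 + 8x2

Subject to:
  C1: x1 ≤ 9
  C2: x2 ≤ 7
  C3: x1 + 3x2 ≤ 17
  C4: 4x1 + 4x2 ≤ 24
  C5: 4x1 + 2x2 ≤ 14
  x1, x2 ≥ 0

min z = -6x1 + 8x2

s.t.
  x1 + s1 = 9
  x2 + s2 = 7
  x1 + 3x2 + s3 = 17
  4x1 + 4x2 + s4 = 24
  4x1 + 2x2 + s5 = 14
  x1, x2, s1, s2, s3, s4, s5 ≥ 0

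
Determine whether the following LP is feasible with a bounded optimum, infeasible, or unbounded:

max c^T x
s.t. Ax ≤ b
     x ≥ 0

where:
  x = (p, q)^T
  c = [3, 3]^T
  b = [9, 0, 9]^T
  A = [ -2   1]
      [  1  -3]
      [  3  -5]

Unbounded (objective can increase without bound)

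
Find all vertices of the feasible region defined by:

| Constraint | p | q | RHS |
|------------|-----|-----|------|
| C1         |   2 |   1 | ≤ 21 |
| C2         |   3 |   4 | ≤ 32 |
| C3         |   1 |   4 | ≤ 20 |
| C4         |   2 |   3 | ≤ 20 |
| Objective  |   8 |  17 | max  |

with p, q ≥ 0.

(0, 0), (10, 0), (4, 4), (0, 5)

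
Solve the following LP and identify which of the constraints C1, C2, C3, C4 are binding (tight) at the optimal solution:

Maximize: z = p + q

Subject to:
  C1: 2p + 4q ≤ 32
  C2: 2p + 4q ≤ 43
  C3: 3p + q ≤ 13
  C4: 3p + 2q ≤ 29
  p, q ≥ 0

At p = 2, q = 7, compute slack b - a·x for each constraint:
  C1: 32 − 32 = 0  (binding)
  C2: 43 − 32 = 11  (slack)
  C3: 13 − 13 = 0  (binding)
  C4: 29 − 20 = 9  (slack)

Optimal: p = 2, q = 7
Binding: C1, C3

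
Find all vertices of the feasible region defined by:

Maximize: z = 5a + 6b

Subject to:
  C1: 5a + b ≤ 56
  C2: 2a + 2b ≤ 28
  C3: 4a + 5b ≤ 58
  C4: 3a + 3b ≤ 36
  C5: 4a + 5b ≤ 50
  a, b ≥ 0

(0, 0), (11.2, 0), (11, 1), (10, 2), (0, 10)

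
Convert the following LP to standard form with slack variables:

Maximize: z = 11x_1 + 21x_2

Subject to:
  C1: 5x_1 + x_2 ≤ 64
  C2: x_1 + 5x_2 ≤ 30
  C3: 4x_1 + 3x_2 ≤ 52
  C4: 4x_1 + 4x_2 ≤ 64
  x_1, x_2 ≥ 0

max z = 11x_1 + 21x_2

s.t.
  5x_1 + x_2 + s1 = 64
  x_1 + 5x_2 + s2 = 30
  4x_1 + 3x_2 + s3 = 52
  4x_1 + 4x_2 + s4 = 64
  x_1, x_2, s1, s2, s3, s4 ≥ 0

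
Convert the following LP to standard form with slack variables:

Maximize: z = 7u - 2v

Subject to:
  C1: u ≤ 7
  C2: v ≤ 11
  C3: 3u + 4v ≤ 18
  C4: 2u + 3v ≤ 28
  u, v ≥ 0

max z = 7u - 2v

s.t.
  u + s1 = 7
  v + s2 = 11
  3u + 4v + s3 = 18
  2u + 3v + s4 = 28
  u, v, s1, s2, s3, s4 ≥ 0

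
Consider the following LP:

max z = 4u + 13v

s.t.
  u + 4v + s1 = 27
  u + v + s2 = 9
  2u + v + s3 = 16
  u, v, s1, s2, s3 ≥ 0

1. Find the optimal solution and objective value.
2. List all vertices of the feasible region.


1. u = 3, v = 6, z = 90
2. (0, 0), (8, 0), (7, 2), (3, 6), (0, 6.75)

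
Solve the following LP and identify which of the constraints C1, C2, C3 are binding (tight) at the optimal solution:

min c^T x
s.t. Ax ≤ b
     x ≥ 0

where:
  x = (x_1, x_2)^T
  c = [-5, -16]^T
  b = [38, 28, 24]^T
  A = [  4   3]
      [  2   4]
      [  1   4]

At x_1 = 4, x_2 = 5, compute slack b - a·x for each constraint:
  C1: 38 − 31 = 7  (slack)
  C2: 28 − 28 = 0  (binding)
  C3: 24 − 24 = 0  (binding)

Optimal: x_1 = 4, x_2 = 5
Binding: C2, C3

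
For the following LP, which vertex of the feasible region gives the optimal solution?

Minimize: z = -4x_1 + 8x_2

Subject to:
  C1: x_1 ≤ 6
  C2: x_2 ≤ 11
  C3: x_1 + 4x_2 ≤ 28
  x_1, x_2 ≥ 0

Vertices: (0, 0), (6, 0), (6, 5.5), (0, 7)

Evaluate the objective at each vertex of the feasible region:
  z(0, 0) = 0
  z(6, 0) = -24  ←
  z(6, 5.5) = 20
  z(0, 7) = 56
The minimum is at x_1 = 6, x_2 = 0.

(6, 0)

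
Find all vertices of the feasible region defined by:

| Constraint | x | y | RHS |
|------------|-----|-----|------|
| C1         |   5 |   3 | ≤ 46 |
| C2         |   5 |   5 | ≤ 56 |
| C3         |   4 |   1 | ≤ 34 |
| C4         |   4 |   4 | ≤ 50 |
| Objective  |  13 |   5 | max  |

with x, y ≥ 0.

(0, 0), (8.5, 0), (8, 2), (6.2, 5), (0, 11.2)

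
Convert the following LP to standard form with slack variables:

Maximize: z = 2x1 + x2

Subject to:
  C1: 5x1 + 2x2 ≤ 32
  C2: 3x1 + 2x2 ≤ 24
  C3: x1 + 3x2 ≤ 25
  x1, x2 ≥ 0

max z = 2x1 + x2

s.t.
  5x1 + 2x2 + s1 = 32
  3x1 + 2x2 + s2 = 24
  x1 + 3x2 + s3 = 25
  x1, x2, s1, s2, s3 ≥ 0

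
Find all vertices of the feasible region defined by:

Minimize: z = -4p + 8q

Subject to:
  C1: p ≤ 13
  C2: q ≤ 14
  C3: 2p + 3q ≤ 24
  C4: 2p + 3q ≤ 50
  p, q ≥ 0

(0, 0), (12, 0), (0, 8)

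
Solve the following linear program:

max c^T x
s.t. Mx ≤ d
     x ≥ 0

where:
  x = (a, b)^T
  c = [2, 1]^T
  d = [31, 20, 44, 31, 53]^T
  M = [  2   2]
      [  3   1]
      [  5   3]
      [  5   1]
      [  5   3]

Evaluate the objective at each vertex of the feasible region:
  z(0, 0) = 0
  z(6.2, 0) = 12.4
  z(5.5, 3.5) = 14.5
  z(4, 8) = 16  ←
  z(0, 14.67) = 14.67
The maximum is at a = 4, b = 8.

a = 4, b = 8, z = 16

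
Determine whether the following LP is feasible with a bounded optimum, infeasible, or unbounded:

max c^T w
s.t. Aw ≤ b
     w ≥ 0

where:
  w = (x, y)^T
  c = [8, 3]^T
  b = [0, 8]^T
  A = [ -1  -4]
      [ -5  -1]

Unbounded (objective can increase without bound)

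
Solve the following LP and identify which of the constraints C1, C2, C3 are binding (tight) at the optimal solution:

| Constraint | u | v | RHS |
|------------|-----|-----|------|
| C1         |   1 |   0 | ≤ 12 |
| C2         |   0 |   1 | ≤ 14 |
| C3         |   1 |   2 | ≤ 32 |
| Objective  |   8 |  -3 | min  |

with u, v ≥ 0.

At u = 0, v = 14, compute slack b - a·x for each constraint:
  C1: 12 − 0 = 12  (slack)
  C2: 14 − 14 = 0  (binding)
  C3: 32 − 28 = 4  (slack)

Optimal: u = 0, v = 14
Binding: C2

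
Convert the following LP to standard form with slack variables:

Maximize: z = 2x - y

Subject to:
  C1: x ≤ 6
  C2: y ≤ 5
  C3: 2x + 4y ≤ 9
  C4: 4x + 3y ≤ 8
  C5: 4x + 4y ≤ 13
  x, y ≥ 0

max z = 2x - y

s.t.
  x + s1 = 6
  y + s2 = 5
  2x + 4y + s3 = 9
  4x + 3y + s4 = 8
  4x + 4y + s5 = 13
  x, y, s1, s2, s3, s4, s5 ≥ 0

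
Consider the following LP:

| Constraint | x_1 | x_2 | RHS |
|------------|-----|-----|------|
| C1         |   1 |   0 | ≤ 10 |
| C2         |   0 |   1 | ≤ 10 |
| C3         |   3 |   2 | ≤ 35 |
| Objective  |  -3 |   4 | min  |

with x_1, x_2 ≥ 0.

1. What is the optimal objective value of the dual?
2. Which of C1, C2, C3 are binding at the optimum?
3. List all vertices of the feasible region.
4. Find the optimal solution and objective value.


1. -30
2. C1
3. (0, 0), (10, 0), (10, 2.5), (5, 10), (0, 10)
4. x_1 = 10, x_2 = 0, z = -30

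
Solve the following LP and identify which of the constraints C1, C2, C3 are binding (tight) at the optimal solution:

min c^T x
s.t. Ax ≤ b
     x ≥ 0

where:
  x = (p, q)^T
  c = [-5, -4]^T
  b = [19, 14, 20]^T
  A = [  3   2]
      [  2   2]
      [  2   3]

At p = 5, q = 2, compute slack b - a·x for each constraint:
  C1: 19 − 19 = 0  (binding)
  C2: 14 − 14 = 0  (binding)
  C3: 20 − 16 = 4  (slack)

Optimal: p = 5, q = 2
Binding: C1, C2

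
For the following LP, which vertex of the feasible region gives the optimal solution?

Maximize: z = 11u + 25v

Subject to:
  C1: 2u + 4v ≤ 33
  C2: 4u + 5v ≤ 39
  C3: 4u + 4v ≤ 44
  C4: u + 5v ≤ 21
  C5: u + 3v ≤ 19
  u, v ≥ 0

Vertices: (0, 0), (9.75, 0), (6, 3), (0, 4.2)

Evaluate the objective at each vertex of the feasible region:
  z(0, 0) = 0
  z(9.75, 0) = 107.2
  z(6, 3) = 141  ←
  z(0, 4.2) = 105
The maximum is at u = 6, v = 3.

(6, 3)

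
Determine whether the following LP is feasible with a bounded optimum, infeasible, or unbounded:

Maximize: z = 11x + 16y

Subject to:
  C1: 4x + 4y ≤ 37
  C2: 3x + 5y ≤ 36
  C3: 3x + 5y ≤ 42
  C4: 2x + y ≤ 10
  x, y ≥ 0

Feasible with a bounded optimal solution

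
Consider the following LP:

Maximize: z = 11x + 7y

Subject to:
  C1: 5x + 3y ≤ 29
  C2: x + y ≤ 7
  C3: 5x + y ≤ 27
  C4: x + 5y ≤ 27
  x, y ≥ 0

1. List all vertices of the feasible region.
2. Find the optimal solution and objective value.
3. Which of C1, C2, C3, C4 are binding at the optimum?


1. (0, 0), (5.4, 0), (5.2, 1), (4, 3), (2, 5), (0, 5.4)
2. x = 4, y = 3, z = 65
3. C1, C2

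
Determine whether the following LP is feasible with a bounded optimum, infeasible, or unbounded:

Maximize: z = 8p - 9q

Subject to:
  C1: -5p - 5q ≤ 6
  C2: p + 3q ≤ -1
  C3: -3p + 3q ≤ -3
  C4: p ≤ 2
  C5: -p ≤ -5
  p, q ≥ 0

Infeasible (no feasible solution exists)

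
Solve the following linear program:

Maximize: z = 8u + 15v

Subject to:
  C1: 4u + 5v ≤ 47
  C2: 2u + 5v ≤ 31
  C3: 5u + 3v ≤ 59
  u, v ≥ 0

Evaluate the objective at each vertex of the feasible region:
  z(0, 0) = 0
  z(11.75, 0) = 94
  z(8, 3) = 109  ←
  z(0, 6.2) = 93
The maximum is at u = 8, v = 3.

u = 8, v = 3, z = 109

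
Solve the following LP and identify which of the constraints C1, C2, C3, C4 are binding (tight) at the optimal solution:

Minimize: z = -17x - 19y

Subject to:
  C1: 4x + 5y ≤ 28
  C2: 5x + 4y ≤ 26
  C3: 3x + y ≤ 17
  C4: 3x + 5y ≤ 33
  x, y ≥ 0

At x = 2, y = 4, compute slack b - a·x for each constraint:
  C1: 28 − 28 = 0  (binding)
  C2: 26 − 26 = 0  (binding)
  C3: 17 − 10 = 7  (slack)
  C4: 33 − 26 = 7  (slack)

Optimal: x = 2, y = 4
Binding: C1, C2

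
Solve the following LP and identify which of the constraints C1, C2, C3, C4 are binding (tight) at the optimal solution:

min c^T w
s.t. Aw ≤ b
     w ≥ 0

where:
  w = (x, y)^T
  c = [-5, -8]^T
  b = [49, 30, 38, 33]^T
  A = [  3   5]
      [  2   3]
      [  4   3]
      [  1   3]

At x = 3, y = 8, compute slack b - a·x for each constraint:
  C1: 49 − 49 = 0  (binding)
  C2: 30 − 30 = 0  (binding)
  C3: 38 − 36 = 2  (slack)
  C4: 33 − 27 = 6  (slack)

Optimal: x = 3, y = 8
Binding: C1, C2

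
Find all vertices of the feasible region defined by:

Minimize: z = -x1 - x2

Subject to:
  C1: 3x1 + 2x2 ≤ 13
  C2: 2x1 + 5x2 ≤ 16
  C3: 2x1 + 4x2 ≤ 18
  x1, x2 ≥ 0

(0, 0), (4.333, 0), (3, 2), (0, 3.2)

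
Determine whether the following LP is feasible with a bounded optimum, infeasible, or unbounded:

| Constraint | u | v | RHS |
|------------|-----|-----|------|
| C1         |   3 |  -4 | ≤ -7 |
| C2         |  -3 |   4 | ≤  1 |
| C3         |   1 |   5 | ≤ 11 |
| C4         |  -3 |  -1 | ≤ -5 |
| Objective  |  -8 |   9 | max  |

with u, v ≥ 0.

Infeasible (no feasible solution exists)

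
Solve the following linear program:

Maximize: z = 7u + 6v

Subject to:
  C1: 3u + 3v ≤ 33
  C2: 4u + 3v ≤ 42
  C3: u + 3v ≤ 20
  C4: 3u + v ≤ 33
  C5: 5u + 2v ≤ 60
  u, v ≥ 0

Evaluate the objective at each vertex of the feasible region:
  z(0, 0) = 0
  z(10.5, 0) = 73.5
  z(9, 2) = 75  ←
  z(6.5, 4.5) = 72.5
  z(0, 6.667) = 40
The maximum is at u = 9, v = 2.

u = 9, v = 2, z = 75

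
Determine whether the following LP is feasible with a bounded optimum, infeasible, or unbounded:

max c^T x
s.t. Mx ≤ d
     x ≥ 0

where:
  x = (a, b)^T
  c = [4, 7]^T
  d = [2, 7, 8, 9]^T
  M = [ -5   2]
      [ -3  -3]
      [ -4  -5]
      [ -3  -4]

Unbounded (objective can increase without bound)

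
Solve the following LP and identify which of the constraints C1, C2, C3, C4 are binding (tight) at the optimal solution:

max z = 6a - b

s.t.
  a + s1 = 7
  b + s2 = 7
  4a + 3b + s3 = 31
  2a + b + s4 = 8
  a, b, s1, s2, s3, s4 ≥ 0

At a = 4, b = 0, compute slack b - a·x for each constraint:
  C1: 7 − 4 = 3  (slack)
  C2: 7 − 0 = 7  (slack)
  C3: 31 − 16 = 15  (slack)
  C4: 8 − 8 = 0  (binding)

Optimal: a = 4, b = 0
Binding: C4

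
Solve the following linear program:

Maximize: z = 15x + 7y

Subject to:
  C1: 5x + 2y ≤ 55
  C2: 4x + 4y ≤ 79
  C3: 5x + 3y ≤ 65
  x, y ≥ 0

Evaluate the objective at each vertex of the feasible region:
  z(0, 0) = 0
  z(11, 0) = 165
  z(7, 10) = 175  ←
  z(2.875, 16.88) = 161.2
  z(0, 19.75) = 138.2
The maximum is at x = 7, y = 10.

x = 7, y = 10, z = 175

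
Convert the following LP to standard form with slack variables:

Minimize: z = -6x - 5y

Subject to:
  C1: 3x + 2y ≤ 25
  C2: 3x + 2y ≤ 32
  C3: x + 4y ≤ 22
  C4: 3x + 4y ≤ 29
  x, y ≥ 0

min z = -6x - 5y

s.t.
  3x + 2y + s1 = 25
  3x + 2y + s2 = 32
  x + 4y + s3 = 22
  3x + 4y + s4 = 29
  x, y, s1, s2, s3, s4 ≥ 0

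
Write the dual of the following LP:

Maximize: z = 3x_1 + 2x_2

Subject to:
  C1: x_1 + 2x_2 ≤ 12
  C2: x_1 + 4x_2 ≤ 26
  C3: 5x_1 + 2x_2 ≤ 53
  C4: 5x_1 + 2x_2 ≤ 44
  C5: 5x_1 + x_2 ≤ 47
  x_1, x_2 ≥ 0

Primal max cᵀx s.t. Ax ≤ b, x ≥ 0  →  Dual min bᵀy s.t. Aᵀy ≥ c, y ≥ 0.

Minimize: z = 12y1 + 26y2 + 53y3 + 44y4 + 47y5

Subject to:
  y1 + y2 + 5y3 + 5y4 + 5y5 ≥ 3
  2y1 + 4y2 + 2y3 + 2y4 + y5 ≥ 2
  y1, y2, y3, y4, y5 ≥ 0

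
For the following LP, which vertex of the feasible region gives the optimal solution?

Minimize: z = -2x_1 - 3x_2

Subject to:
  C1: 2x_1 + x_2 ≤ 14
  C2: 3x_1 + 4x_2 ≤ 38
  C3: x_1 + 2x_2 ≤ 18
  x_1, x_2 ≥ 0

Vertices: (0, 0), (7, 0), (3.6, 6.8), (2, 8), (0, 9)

Evaluate the objective at each vertex of the feasible region:
  z(0, 0) = 0
  z(7, 0) = -14
  z(3.6, 6.8) = -27.6
  z(2, 8) = -28  ←
  z(0, 9) = -27
The minimum is at x_1 = 2, x_2 = 8.

(2, 8)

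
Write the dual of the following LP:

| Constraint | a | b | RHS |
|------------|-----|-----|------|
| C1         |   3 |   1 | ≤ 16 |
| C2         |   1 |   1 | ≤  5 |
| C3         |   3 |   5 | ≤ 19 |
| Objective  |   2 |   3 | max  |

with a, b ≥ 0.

Primal max cᵀx s.t. Ax ≤ b, x ≥ 0  →  Dual min bᵀy s.t. Aᵀy ≥ c, y ≥ 0.

Minimize: z = 16y1 + 5y2 + 19y3

Subject to:
  3y1 + y2 + 3y3 ≥ 2
  y1 + y2 + 5y3 ≥ 3
  y1, y2, y3 ≥ 0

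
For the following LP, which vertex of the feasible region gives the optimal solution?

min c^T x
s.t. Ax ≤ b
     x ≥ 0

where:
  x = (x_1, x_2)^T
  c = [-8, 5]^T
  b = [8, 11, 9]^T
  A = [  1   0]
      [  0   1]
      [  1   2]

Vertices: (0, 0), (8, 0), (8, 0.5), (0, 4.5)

Evaluate the objective at each vertex of the feasible region:
  z(0, 0) = 0
  z(8, 0) = -64  ←
  z(8, 0.5) = -61.5
  z(0, 4.5) = 22.5
The minimum is at x_1 = 8, x_2 = 0.

(8, 0)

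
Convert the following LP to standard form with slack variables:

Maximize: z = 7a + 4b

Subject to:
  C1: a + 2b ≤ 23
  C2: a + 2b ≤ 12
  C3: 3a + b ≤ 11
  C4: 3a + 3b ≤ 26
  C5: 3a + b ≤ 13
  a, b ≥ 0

max z = 7a + 4b

s.t.
  a + 2b + s1 = 23
  a + 2b + s2 = 12
  3a + b + s3 = 11
  3a + 3b + s4 = 26
  3a + b + s5 = 13
  a, b, s1, s2, s3, s4, s5 ≥ 0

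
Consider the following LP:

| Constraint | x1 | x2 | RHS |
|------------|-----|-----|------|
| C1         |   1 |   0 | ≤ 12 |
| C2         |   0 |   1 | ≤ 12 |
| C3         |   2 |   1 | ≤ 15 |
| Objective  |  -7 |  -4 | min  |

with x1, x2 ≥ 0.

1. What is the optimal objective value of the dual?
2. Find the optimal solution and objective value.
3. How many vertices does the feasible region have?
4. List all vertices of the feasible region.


1. -58.5
2. x1 = 1.5, x2 = 12, z = -58.5
3. 4
4. (0, 0), (7.5, 0), (1.5, 12), (0, 12)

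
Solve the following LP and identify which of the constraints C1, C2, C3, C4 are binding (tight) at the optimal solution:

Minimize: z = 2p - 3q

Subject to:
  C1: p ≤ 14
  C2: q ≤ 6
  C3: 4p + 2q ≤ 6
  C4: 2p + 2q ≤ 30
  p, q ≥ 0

At p = 0, q = 3, compute slack b - a·x for each constraint:
  C1: 14 − 0 = 14  (slack)
  C2: 6 − 3 = 3  (slack)
  C3: 6 − 6 = 0  (binding)
  C4: 30 − 6 = 24  (slack)

Optimal: p = 0, q = 3
Binding: C3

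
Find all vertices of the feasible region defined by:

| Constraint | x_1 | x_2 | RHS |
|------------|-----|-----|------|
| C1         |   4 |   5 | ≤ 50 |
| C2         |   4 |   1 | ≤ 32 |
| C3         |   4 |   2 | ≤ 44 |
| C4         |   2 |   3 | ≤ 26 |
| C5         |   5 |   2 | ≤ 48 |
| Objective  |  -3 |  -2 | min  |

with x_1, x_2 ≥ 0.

(0, 0), (8, 0), (7, 4), (0, 8.667)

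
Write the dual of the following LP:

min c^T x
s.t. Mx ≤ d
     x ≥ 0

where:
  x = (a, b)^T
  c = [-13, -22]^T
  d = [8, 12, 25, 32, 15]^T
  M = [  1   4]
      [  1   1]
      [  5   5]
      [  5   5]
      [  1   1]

Primal min cᵀx s.t. Ax ≤ b, x ≥ 0  →  Dual max −bᵀy s.t. Aᵀy ≥ −c, y ≥ 0.

Maximize: z = -8y1 - 12y2 - 25y3 - 32y4 - 15y5

Subject to:
  y1 + y2 + 5y3 + 5y4 + y5 ≥ 13
  4y1 + y2 + 5y3 + 5y4 + y5 ≥ 22
  y1, y2, y3, y4, y5 ≥ 0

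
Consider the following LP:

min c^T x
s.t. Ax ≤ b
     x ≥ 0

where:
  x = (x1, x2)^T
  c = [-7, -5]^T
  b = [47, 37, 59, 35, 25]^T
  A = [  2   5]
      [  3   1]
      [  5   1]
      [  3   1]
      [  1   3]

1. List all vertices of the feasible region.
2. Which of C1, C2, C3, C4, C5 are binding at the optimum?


1. (0, 0), (11.67, 0), (10, 5), (0, 8.333)
2. C4, C5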